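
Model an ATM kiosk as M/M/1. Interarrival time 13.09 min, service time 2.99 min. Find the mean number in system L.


λ = 60/13.09 = 4.5837 /hr
μ = 60/2.99 = 20.0669 /hr
ρ = λ/μ = 4.5837/20.0669 = 0.2284
L = ρ/(1−ρ) = 0.2284/0.7716 = 0.2960

Final: 0.2960


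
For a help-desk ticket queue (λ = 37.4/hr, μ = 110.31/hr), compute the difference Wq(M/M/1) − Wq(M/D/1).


ρ = 37.4/110.31 = 0.3390
Wq(M/M/1) = ρ/(μ−λ) = 0.3390/72.91 = 0.004650 hr
Wq(M/D/1) = ρ/(2(μ−λ)) = 0.002325 hr
Savings = 0.004650 − 0.002325 = 0.002325 hr

Final: 0.002325 hr


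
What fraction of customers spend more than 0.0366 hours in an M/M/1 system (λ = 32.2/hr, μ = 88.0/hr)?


W ~ Exponential(μ−λ) for M/M/1.
μ − λ = 88.0 − 32.2 = 55.8000
P(W > t) = e^{−(μ−λ)t} = e^{−2.0423} = 0.129733

Final: 0.129733


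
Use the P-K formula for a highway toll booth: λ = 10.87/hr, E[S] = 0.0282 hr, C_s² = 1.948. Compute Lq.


ρ = λ·E[S] = 10.87·0.0282 = 0.3065
Lq = ρ²(1+C_s²)/(2(1−ρ)) = 0.09396·(1+1.948)/(2·0.6935)
= 0.09396·2.9480/1.3869 = 0.19972

Final: 0.19972


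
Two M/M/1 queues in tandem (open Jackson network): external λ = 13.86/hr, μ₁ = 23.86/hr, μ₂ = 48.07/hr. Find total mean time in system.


Each node sees arrival rate λ = 13.86/hr (tandem ⇒ throughput preserved).
W₁ = 1/(μ₁−λ) = 1/(23.86−13.86) = 0.10000 hr
W₂ = 1/(μ₂−λ) = 1/(48.07−13.86) = 0.02923 hr
W_total = W₁ + W₂ = 0.10000 + 0.02923 = 0.12923 hr

Final: 0.12923 hr


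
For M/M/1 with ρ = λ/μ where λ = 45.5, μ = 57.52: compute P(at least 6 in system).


ρ = 45.5/57.52 = 0.7910
P(N ≥ n) = ρ^n = 0.7910^6 = 0.244994

Final: 0.244994


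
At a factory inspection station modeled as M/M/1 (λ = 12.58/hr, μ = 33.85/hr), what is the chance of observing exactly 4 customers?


ρ = 12.58/33.85 = 0.3716
P_n = (1−ρ)·ρ^n = (1 − 0.3716)·0.3716^4 = 0.6284·0.019076 = 0.011987

Final: 0.011987


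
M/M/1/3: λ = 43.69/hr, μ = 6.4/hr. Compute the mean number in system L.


ρ = 43.69/6.4 = 6.8266
L = ρ[1 − (K+1)ρ^K + Kρ^(K+1)] / [(1−ρ)(1−ρ^(K+1))]
Numerator: 6.8266·(1 − 4·318.131162 + 3·2171.742263) = 35796.460381
Denominator: (-5.8266)·(-2170.742263) = 12647.965465
L = 35796.460381/12647.965465 = 2.8302

Final: 2.8302


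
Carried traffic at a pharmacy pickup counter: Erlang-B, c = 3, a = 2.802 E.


B(3,2.802) = 0.321790 (Erlang-B)
Carried load = a(1 − B) = 2.802·(1 − 0.321790) = 2.802·0.678210 = 1.9003 E

Final: 1.9003 Erlangs


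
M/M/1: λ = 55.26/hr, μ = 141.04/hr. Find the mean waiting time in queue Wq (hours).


ρ = 55.26/141.04 = 0.3918
Wq = ρ/(μ−λ) = 0.3918/(141.04 − 55.26) = 0.3918/85.78 = 0.004568 hr

Final: 0.004568 hr


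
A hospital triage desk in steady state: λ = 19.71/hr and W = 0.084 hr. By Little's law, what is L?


L = λW = 19.71·0.084 = 1.6556

Final: 1.6556


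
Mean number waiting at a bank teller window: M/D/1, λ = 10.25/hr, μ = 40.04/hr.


ρ = 10.25/40.04 = 0.2560
M/D/1: Lq = ρ²/(2(1−ρ)) = 0.06553/(2·0.7440) = 0.04404

Final: 0.04404


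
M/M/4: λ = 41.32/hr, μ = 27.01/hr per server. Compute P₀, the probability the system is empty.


a = λ/μ = 41.32/27.01 = 1.5298; ρ = a/c = 0.3825
Σ_{k=0}^{3} a^k/k! (terms k=0..3) = 1.00000 + 1.52980 + 1.17015 + 0.59670 = 4.29665
Tail: a^4/(4!(1−ρ)) = 5.47700/(24·0.6175) = 0.36954
P₀ = 1/(4.29665 + 0.36954) = 1/4.66619 = 0.214307

Final: 0.214307


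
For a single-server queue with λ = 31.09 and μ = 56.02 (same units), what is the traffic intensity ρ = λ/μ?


ρ = λ/μ = 31.09/56.02 = 0.5550

Final: 0.5550


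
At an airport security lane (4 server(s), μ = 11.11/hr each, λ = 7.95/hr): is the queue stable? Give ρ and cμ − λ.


Total capacity cμ = 4·11.11 = 44.44/hr
ρ = λ/(cμ) = 7.95/44.44 = 0.1789
Stable ⇔ ρ < 1: YES
Spare capacity = cμ − λ = 44.44 − 7.95 = 36.49/hr

Final: ρ = 0.1789; stable; margin = 36.49/hr


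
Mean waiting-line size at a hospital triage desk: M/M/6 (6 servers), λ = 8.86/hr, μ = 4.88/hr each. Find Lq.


a = λ/μ = 1.8156; ρ = a/6 = 0.3026
P₀ = 0.162611
Lq = P₀·a^c·ρ / (c!·(1−ρ)²) = 0.162611·35.81652·0.3026/(720·0.48637)
= 0.005033

Final: 0.005033


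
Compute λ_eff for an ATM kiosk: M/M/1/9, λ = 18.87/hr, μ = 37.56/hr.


ρ = 0.5024; P_K = (1−ρ)ρ^9/(1−ρ^10) = 0.001016
λ_eff = λ(1 − P_K) = 18.87·(1 − 0.001016) = 18.87·0.998984 = 18.8508 /hr

Final: 18.8508 /hr


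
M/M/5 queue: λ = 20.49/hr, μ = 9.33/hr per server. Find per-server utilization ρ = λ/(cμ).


ρ = λ/(cμ) = 20.49/(5·9.33) = 20.49/46.65 = 0.4392

Final: 0.4392


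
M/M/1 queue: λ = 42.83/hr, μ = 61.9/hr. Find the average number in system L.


ρ = λ/μ = 42.83/61.9 = 0.6919
L = ρ/(1−ρ) = 0.6919/(1 − 0.6919) = 0.6919/0.3081 = 2.2459

Final: 2.2459


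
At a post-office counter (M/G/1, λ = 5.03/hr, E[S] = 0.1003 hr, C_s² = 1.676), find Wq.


ρ = λ·E[S] = 5.03·0.1003 = 0.5045
E[S²] = E[S]²(1+C_s²) = 0.1003²·(1+1.676) = 0.026921
Wq = λ·E[S²]/(2(1−ρ)) = 5.03·0.026921/(2·0.4955) = 0.13664 hr

Final: 0.13664 hr


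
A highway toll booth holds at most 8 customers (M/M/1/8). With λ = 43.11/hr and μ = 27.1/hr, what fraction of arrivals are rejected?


ρ = λ/μ = 43.11/27.1 = 1.5908
P_K = (1−ρ)ρ^K/(1−ρ^(K+1)) = (-0.5908·41.008120)/(1 − 65.234688)
= -24.226568/-64.234688 = 0.377157

Final: 0.377157


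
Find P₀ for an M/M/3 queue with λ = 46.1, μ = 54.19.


a = λ/μ = 46.1/54.19 = 0.8507; ρ = a/c = 0.2836
Σ_{k=0}^{2} a^k/k! (terms k=0..2) = 1.00000 + 0.85071 + 0.36185 = 2.21256
Tail: a^3/(3!(1−ρ)) = 0.61567/(6·0.7164) = 0.14323
P₀ = 1/(2.21256 + 0.14323) = 1/2.35579 = 0.424486

Final: 0.424486


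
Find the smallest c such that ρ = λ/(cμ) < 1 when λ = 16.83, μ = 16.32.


Stability requires cμ > λ ⇔ c > λ/μ.
λ/μ = 16.83/16.32 = 1.0312
Minimum integer c = ⌊1.0312⌋ + 1 = 2
Check: 2·16.32 = 32.64 > 16.83, while 1·16.32 = 16.32 ≤ 16.83

Final: 2 servers


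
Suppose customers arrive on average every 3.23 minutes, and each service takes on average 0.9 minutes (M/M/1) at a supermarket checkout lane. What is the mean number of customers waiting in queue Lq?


λ = 60/3.23 = 18.5759 /hr
μ = 60/0.9 = 66.6667 /hr
ρ = λ/μ = 18.5759/66.6667 = 0.2786
Lq = ρ²/(1−ρ) = 0.07764/0.7214 = 0.1076

Final: 0.1076


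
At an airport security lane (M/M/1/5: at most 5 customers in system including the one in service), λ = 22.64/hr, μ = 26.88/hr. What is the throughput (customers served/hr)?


ρ = 0.8423; P_K = (1−ρ)ρ^5/(1−ρ^6) = 0.103985
λ_eff = λ(1 − P_K) = 22.64·(1 − 0.103985) = 22.64·0.896015 = 20.2858 /hr

Final: 20.2858 /hr


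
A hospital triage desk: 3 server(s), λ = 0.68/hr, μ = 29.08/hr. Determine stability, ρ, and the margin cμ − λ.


Total capacity cμ = 3·29.08 = 87.24/hr
ρ = λ/(cμ) = 0.68/87.24 = 0.007795
Stable ⇔ ρ < 1: YES
Spare capacity = cμ − λ = 87.24 − 0.68 = 86.56/hr

Final: ρ = 0.007795; stable; margin = 86.56/hr


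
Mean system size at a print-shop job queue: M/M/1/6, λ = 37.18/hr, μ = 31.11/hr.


ρ = 37.18/31.11 = 1.1951
L = ρ[1 − (K+1)ρ^K + Kρ^(K+1)] / [(1−ρ)(1−ρ^(K+1))]
Numerator: 1.1951·(1 − 7·2.913777 + 6·3.482295) = 1.789489
Denominator: (-0.1951)·(-2.482295) = 0.484331
L = 1.789489/0.484331 = 3.6948

Final: 3.6948


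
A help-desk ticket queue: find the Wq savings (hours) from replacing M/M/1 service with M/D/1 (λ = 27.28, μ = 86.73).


ρ = 27.28/86.73 = 0.3145
Wq(M/M/1) = ρ/(μ−λ) = 0.3145/59.45 = 0.005291 hr
Wq(M/D/1) = ρ/(2(μ−λ)) = 0.002645 hr
Savings = 0.005291 − 0.002645 = 0.002645 hr

Final: 0.002645 hr


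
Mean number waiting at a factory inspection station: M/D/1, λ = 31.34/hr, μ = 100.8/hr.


ρ = 31.34/100.8 = 0.3109
M/D/1: Lq = ρ²/(2(1−ρ)) = 0.09667/(2·0.6891) = 0.07014

Final: 0.07014


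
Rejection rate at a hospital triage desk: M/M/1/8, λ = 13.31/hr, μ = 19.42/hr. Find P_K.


ρ = λ/μ = 13.31/19.42 = 0.6854
P_K = (1−ρ)ρ^K/(1−ρ^(K+1)) = (0.3146·0.048689)/(1 − 0.033370)
= 0.015319/0.966630 = 0.015848

Final: 0.015848


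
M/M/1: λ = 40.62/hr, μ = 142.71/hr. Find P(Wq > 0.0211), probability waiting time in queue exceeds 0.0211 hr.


ρ = 40.62/142.71 = 0.2846
P(Wq > t) = ρ·e^{−(μ−λ)t} = 0.2846·e^{−2.1541}
= 0.2846·0.116008 = 0.033020

Final: 0.033020


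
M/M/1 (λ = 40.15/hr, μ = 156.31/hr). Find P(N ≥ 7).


ρ = 40.15/156.31 = 0.2569
P(N ≥ n) = ρ^n = 0.2569^7 = 0.00007377

Final: 0.00007377


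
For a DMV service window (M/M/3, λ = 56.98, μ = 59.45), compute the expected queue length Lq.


a = λ/μ = 0.9585; ρ = a/3 = 0.3195
P₀ = 0.379737
Lq = P₀·a^c·ρ / (c!·(1−ρ)²) = 0.379737·0.88046·0.3195/(6·0.46310)
= 0.03844

Final: 0.03844


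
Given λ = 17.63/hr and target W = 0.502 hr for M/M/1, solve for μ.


W = 1/(μ−λ) ⇒ μ − λ = 1/W = 1/0.502 = 1.9920
μ = λ + 1/W = 17.63 + 1.9920 = 19.6220 per hr

Final: 19.6220 /hr


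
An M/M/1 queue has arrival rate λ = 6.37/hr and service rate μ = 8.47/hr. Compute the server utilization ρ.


ρ = λ/μ = 6.37/8.47 = 0.7521

Final: 0.7521


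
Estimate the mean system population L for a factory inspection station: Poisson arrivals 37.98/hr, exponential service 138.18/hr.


ρ = λ/μ = 37.98/138.18 = 0.2749
L = ρ/(1−ρ) = 0.2749/(1 − 0.2749) = 0.2749/0.7251 = 0.3790

Final: 0.3790


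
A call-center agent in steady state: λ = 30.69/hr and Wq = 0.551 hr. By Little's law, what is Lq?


Lq = λWq = 30.69·0.551 = 16.9102

Final: 16.9102


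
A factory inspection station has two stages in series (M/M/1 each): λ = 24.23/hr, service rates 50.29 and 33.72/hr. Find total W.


Each node sees arrival rate λ = 24.23/hr (tandem ⇒ throughput preserved).
W₁ = 1/(μ₁−λ) = 1/(50.29−24.23) = 0.03837 hr
W₂ = 1/(μ₂−λ) = 1/(33.72−24.23) = 0.10537 hr
W_total = W₁ + W₂ = 0.03837 + 0.10537 = 0.14375 hr

Final: 0.14375 hr


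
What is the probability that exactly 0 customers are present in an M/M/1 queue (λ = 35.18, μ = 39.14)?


ρ = 35.18/39.14 = 0.8988
P_n = (1−ρ)·ρ^n = (1 − 0.8988)·0.8988^0 = 0.1012·1.000000 = 0.101175

Final: 0.101175


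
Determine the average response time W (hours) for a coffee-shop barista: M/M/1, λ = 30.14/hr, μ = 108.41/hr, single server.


W = 1/(μ−λ) = 1/(108.41 − 30.14) = 1/78.27 = 0.01278 hr

Final: 0.01278 hr


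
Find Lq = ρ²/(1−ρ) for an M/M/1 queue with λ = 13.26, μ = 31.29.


ρ = 13.26/31.29 = 0.4238
Lq = ρ²/(1−ρ) = 0.1796/0.5762 = 0.3117

Final: 0.3117


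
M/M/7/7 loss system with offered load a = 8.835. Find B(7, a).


B(c,a) = (a^c/c!) / Σ_{k=0}^{c} a^k/k!
a^7/7! = 833.710633
Σ terms (k=0..7): 1.00000 + 8.83500 + 39.02861 + 114.93926 + 253.87210 + 448.59200 + 660.55172 + 833.71063 = 2360.529325
B = 833.710633/2360.529325 = 0.353188

Final: 0.353188


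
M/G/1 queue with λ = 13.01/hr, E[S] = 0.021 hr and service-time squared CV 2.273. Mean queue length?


ρ = λ·E[S] = 13.01·0.021 = 0.2732
Lq = ρ²(1+C_s²)/(2(1−ρ)) = 0.07464·(1+2.273)/(2·0.7268)
= 0.07464·3.2730/1.4536 = 0.16807

Final: 0.16807


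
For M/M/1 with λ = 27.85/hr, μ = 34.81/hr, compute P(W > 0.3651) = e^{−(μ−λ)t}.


W ~ Exponential(μ−λ) for M/M/1.
μ − λ = 34.81 − 27.85 = 6.9600
P(W > t) = e^{−(μ−λ)t} = e^{−2.5411} = 0.078780

Final: 0.078780


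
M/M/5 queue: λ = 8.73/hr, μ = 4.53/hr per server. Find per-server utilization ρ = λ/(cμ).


ρ = λ/(cμ) = 8.73/(5·4.53) = 8.73/22.65 = 0.3854

Final: 0.3854


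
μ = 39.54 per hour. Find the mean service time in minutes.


Mean service time = 1/μ = 1/39.54 hour = 0.02529 hour
In minutes: 0.02529 × 60 = 1.5175 min

Final: 1.5175 min


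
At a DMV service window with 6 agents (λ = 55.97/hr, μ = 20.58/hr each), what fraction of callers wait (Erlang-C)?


a = λ/μ = 2.7196; ρ = a/6 = 0.4533
P₀ = 0.065284 (from M/M/c formula)
C(c,a) = [a^c/(c!(1−ρ))]·P₀ = [404.63143/(720·0.5467)]·0.065284
= 1.02791·0.065284 = 0.067107

Final: 0.067107


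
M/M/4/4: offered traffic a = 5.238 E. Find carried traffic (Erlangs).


B(4,5.238) = 0.416683 (Erlang-B)
Carried load = a(1 − B) = 5.238·(1 − 0.416683) = 5.238·0.583317 = 3.0554 E

Final: 3.0554 Erlangs


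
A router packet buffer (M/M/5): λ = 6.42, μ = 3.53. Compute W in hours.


a = 1.8187; ρ = 0.3637; P₀ = 0.161509
Lq = P₀·a^c·ρ/(c!(1−ρ)²) = 0.02406
Wq = Lq/λ = 0.02406/6.42 = 0.003748 hr
W = Wq + 1/μ = 0.003748 + 0.28329 = 0.28703 hr

Final: 0.28703 hr


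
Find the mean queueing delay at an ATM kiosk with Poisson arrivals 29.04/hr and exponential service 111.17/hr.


ρ = 29.04/111.17 = 0.2612
Wq = ρ/(μ−λ) = 0.2612/(111.17 − 29.04) = 0.2612/82.13 = 0.003181 hr

Final: 0.003181 hr


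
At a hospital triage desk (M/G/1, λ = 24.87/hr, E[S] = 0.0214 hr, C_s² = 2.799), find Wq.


ρ = λ·E[S] = 24.87·0.0214 = 0.5322
E[S²] = E[S]²(1+C_s²) = 0.0214²·(1+2.799) = 0.001740
Wq = λ·E[S²]/(2(1−ρ)) = 24.87·0.001740/(2·0.4678) = 0.04625 hr

Final: 0.04625 hr


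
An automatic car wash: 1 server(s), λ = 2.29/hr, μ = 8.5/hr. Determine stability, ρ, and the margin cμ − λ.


Total capacity cμ = 1·8.5 = 8.50/hr
ρ = λ/(cμ) = 2.29/8.50 = 0.2694
Stable ⇔ ρ < 1: YES
Spare capacity = cμ − λ = 8.50 − 2.29 = 6.21/hr

Final: ρ = 0.2694; stable; margin = 6.21/hr


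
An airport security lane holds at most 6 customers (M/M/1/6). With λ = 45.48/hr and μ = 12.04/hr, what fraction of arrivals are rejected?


ρ = λ/μ = 45.48/12.04 = 3.7774
P_K = (1−ρ)ρ^K/(1−ρ^(K+1)) = (-2.7774·2905.118250)/(1 − 10973.818770)
= -8068.700521/-10972.818770 = 0.735335

Final: 0.735335


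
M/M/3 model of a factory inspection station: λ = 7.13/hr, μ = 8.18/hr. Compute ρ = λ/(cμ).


ρ = λ/(cμ) = 7.13/(3·8.18) = 7.13/24.54 = 0.2905

Final: 0.2905


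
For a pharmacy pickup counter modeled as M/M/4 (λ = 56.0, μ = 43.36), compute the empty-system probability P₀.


a = λ/μ = 56.0/43.36 = 1.2915; ρ = a/c = 0.3229
Σ_{k=0}^{3} a^k/k! (terms k=0..3) = 1.00000 + 1.29151 + 0.83400 + 0.35904 = 3.48456
Tail: a^4/(4!(1−ρ)) = 2.78224/(24·0.6771) = 0.17121
P₀ = 1/(3.48456 + 0.17121) = 1/3.65576 = 0.273541

Final: 0.273541


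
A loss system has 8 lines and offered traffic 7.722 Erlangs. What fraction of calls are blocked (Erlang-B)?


B(c,a) = (a^c/c!) / Σ_{k=0}^{c} a^k/k!
a^8/8! = 313.557978
Σ terms (k=0..8): 1.00000 + 7.72200 + 29.81464 + 76.74289 + 148.15215 + 228.80617 + 294.47355 + 324.84639 + 313.55798 = 1425.115766
B = 313.557978/1425.115766 = 0.220023

Final: 0.220023


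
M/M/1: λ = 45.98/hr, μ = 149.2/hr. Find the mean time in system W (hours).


W = 1/(μ−λ) = 1/(149.2 − 45.98) = 1/103.22 = 0.009688 hr

Final: 0.009688 hr


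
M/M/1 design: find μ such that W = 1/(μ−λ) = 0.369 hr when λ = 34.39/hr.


W = 1/(μ−λ) ⇒ μ − λ = 1/W = 1/0.369 = 2.7100
μ = λ + 1/W = 34.39 + 2.7100 = 37.1000 per hr

Final: 37.1000 /hr


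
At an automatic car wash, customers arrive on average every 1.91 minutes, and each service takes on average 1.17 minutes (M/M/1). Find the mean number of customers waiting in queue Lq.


λ = 60/1.91 = 31.4136 /hr
μ = 60/1.17 = 51.2821 /hr
ρ = λ/μ = 31.4136/51.2821 = 0.6126
Lq = ρ²/(1−ρ) = 0.3752/0.3874 = 0.9685

Final: 0.9685


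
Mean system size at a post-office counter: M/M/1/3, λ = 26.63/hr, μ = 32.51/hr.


ρ = 26.63/32.51 = 0.8191
L = ρ[1 − (K+1)ρ^K + Kρ^(K+1)] / [(1−ρ)(1−ρ^(K+1))]
Numerator: 0.8191·(1 − 4·0.549620 + 3·0.450212) = 0.124635
Denominator: (0.1809)·(0.549788) = 0.099439
L = 0.124635/0.099439 = 1.2534

Final: 1.2534


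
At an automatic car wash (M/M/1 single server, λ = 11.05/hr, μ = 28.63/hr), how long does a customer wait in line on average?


ρ = 11.05/28.63 = 0.3860
Wq = ρ/(μ−λ) = 0.3860/(28.63 − 11.05) = 0.3860/17.58 = 0.02195 hr

Final: 0.02195 hr


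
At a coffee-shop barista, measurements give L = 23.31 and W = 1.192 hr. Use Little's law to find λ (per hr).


λ = L/W = 23.31/1.192 = 19.5554 /hr

Final: 19.5554 /hr


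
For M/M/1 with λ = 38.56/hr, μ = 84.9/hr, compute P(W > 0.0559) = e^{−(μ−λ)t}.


W ~ Exponential(μ−λ) for M/M/1.
μ − λ = 84.9 − 38.56 = 46.3400
P(W > t) = e^{−(μ−λ)t} = e^{−2.5904} = 0.074990

Final: 0.074990


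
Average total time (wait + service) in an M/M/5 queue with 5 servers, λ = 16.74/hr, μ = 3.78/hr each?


a = 4.4286; ρ = 0.8857; P₀ = 0.005884
Lq = P₀·a^c·ρ/(c!(1−ρ)²) = 5.66424
Wq = Lq/λ = 5.66424/16.74 = 0.33837 hr
W = Wq + 1/μ = 0.33837 + 0.26455 = 0.60292 hr

Final: 0.60292 hr


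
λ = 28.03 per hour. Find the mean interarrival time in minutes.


Mean interarrival time = 1/λ = 1/28.03 hour = 0.03568 hour
In minutes: 0.03568 × 60 = 2.1406 min

Final: 2.1406 min


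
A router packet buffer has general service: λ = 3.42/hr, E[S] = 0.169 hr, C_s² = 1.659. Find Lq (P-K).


ρ = λ·E[S] = 3.42·0.169 = 0.5780
Lq = ρ²(1+C_s²)/(2(1−ρ)) = 0.3341·(1+1.659)/(2·0.4220)
= 0.3341·2.6590/0.8440 = 1.05240

Final: 1.05240


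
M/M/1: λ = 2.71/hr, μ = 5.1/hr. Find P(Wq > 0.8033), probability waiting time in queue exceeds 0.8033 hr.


ρ = 2.71/5.1 = 0.5314
P(Wq > t) = ρ·e^{−(μ−λ)t} = 0.5314·e^{−1.9199}
= 0.5314·0.146624 = 0.077912

Final: 0.077912


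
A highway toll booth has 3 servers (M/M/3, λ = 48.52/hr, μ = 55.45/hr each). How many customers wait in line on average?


a = λ/μ = 0.8750; ρ = a/3 = 0.2917
P₀ = 0.413993
Lq = P₀·a^c·ρ / (c!·(1−ρ)²) = 0.413993·0.66997·0.2917/(6·0.50173)
= 0.02687

Final: 0.02687


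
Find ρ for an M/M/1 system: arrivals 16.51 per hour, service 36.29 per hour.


ρ = λ/μ = 16.51/36.29 = 0.4549

Final: 0.4549


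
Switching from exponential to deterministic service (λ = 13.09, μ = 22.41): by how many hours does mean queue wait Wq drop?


ρ = 13.09/22.41 = 0.5841
Wq(M/M/1) = ρ/(μ−λ) = 0.5841/9.32 = 0.06267 hr
Wq(M/D/1) = ρ/(2(μ−λ)) = 0.03134 hr
Savings = 0.06267 − 0.03134 = 0.03134 hr

Final: 0.03134 hr


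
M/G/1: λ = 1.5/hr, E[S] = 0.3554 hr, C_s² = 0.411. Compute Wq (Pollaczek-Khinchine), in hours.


ρ = λ·E[S] = 1.5·0.3554 = 0.5331
E[S²] = E[S]²(1+C_s²) = 0.3554²·(1+0.411) = 0.178222
Wq = λ·E[S²]/(2(1−ρ)) = 1.5·0.178222/(2·0.4669) = 0.28629 hr

Final: 0.28629 hr


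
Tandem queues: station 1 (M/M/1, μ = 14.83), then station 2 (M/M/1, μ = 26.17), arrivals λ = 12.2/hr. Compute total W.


Each node sees arrival rate λ = 12.2/hr (tandem ⇒ throughput preserved).
W₁ = 1/(μ₁−λ) = 1/(14.83−12.2) = 0.38023 hr
W₂ = 1/(μ₂−λ) = 1/(26.17−12.2) = 0.07158 hr
W_total = W₁ + W₂ = 0.38023 + 0.07158 = 0.45181 hr

Final: 0.45181 hr


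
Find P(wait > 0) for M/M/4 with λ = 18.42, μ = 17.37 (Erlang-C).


a = λ/μ = 1.0604; ρ = a/4 = 0.2651
P₀ = 0.345640 (from M/M/c formula)
C(c,a) = [a^c/(c!(1−ρ))]·P₀ = [1.26462/(24·0.7349)]·0.345640
= 0.07170·0.345640 = 0.024783

Final: 0.024783


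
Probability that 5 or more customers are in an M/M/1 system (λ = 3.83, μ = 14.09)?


ρ = 3.83/14.09 = 0.2718
P(N ≥ n) = ρ^n = 0.2718^5 = 0.001484

Final: 0.001484


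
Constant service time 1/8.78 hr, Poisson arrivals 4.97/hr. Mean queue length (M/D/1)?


ρ = 4.97/8.78 = 0.5661
M/D/1: Lq = ρ²/(2(1−ρ)) = 0.3204/(2·0.4339) = 0.36920

Final: 0.36920


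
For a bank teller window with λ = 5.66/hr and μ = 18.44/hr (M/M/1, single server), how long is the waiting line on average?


ρ = 5.66/18.44 = 0.3069
Lq = ρ²/(1−ρ) = 0.09421/0.6931 = 0.1359

Final: 0.1359


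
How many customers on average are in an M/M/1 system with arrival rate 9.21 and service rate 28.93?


ρ = λ/μ = 9.21/28.93 = 0.3184
L = ρ/(1−ρ) = 0.3184/(1 − 0.3184) = 0.3184/0.6816 = 0.4670

Final: 0.4670


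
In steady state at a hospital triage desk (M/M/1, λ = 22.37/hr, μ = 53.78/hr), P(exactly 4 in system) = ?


ρ = 22.37/53.78 = 0.4160
P_n = (1−ρ)·ρ^n = (1 − 0.4160)·0.4160^4 = 0.5840·0.029935 = 0.017483

Final: 0.017483


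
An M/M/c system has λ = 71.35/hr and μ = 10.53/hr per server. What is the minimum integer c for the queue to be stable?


Stability requires cμ > λ ⇔ c > λ/μ.
λ/μ = 71.35/10.53 = 6.7759
Minimum integer c = ⌊6.7759⌋ + 1 = 7
Check: 7·10.53 = 73.71 > 71.35, while 6·10.53 = 63.18 ≤ 71.35

Final: 7 servers


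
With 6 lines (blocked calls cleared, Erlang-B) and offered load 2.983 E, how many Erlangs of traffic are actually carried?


B(6,2.983) = 0.051228 (Erlang-B)
Carried load = a(1 − B) = 2.983·(1 − 0.051228) = 2.983·0.948772 = 2.8302 E

Final: 2.8302 Erlangs


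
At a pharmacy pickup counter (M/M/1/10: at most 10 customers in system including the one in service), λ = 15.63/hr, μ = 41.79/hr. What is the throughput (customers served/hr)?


ρ = 0.3740; P_K = (1−ρ)ρ^10/(1−ρ^11) = 0.00003353
λ_eff = λ(1 − P_K) = 15.63·(1 − 0.00003353) = 15.63·0.999966 = 15.6295 /hr

Final: 15.6295 /hr


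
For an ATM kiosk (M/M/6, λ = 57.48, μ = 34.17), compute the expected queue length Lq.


a = λ/μ = 1.6822; ρ = a/6 = 0.2804
P₀ = 0.185874
Lq = P₀·a^c·ρ / (c!·(1−ρ)²) = 0.185874·22.65848·0.2804/(720·0.51788)
= 0.003167

Final: 0.003167


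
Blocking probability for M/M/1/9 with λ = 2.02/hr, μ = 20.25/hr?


ρ = λ/μ = 2.02/20.25 = 0.09975
P_K = (1−ρ)ρ^K/(1−ρ^(K+1)) = (0.9002·9.780e-10)/(1 − 9.756e-11)
= 8.804e-10/1.000000 = 8.804e-10

Final: 8.804e-10


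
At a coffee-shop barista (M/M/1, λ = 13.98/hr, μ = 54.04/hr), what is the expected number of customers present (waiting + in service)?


ρ = λ/μ = 13.98/54.04 = 0.2587
L = ρ/(1−ρ) = 0.2587/(1 − 0.2587) = 0.2587/0.7413 = 0.3490

Final: 0.3490


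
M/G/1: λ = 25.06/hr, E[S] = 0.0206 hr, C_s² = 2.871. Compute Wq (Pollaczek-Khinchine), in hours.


ρ = λ·E[S] = 25.06·0.0206 = 0.5162
E[S²] = E[S]²(1+C_s²) = 0.0206²·(1+2.871) = 0.001643
Wq = λ·E[S²]/(2(1−ρ)) = 25.06·0.001643/(2·0.4838) = 0.04255 hr

Final: 0.04255 hr


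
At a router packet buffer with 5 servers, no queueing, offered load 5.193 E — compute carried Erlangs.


B(5,5.193) = 0.300327 (Erlang-B)
Carried load = a(1 − B) = 5.193·(1 − 0.300327) = 5.193·0.699673 = 3.6334 E

Final: 3.6334 Erlangs


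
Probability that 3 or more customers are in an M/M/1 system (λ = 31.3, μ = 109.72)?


ρ = 31.3/109.72 = 0.2853
P(N ≥ n) = ρ^n = 0.2853^3 = 0.023215

Final: 0.023215


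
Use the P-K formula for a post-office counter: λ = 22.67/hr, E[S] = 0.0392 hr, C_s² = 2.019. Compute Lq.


ρ = λ·E[S] = 22.67·0.0392 = 0.8887
Lq = ρ²(1+C_s²)/(2(1−ρ)) = 0.7897·(1+2.019)/(2·0.1113)
= 0.7897·3.0190/0.2227 = 10.70712

Final: 10.70712


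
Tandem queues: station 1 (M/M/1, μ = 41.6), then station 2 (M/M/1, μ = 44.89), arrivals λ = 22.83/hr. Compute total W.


Each node sees arrival rate λ = 22.83/hr (tandem ⇒ throughput preserved).
W₁ = 1/(μ₁−λ) = 1/(41.6−22.83) = 0.05328 hr
W₂ = 1/(μ₂−λ) = 1/(44.89−22.83) = 0.04533 hr
W_total = W₁ + W₂ = 0.05328 + 0.04533 = 0.09861 hr

Final: 0.09861 hr


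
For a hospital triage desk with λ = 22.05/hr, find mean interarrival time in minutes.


Mean interarrival time = 1/λ = 1/22.05 hour = 0.04535 hour
In minutes: 0.04535 × 60 = 2.7211 min

Final: 2.7211 min


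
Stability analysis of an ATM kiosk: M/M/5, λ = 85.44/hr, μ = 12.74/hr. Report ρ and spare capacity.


Total capacity cμ = 5·12.74 = 63.70/hr
ρ = λ/(cμ) = 85.44/63.70 = 1.3413
Stable ⇔ ρ < 1: NO
Spare capacity = cμ − λ = 63.70 − 85.44 = -21.74/hr

Final: ρ = 1.3413; unstable; margin = -21.74/hr


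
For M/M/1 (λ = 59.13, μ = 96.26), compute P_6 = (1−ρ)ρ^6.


ρ = 59.13/96.26 = 0.6143
P_n = (1−ρ)·ρ^n = (1 − 0.6143)·0.6143^6 = 0.3857·0.053724 = 0.020723

Final: 0.020723


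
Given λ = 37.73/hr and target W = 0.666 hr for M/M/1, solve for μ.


W = 1/(μ−λ) ⇒ μ − λ = 1/W = 1/0.666 = 1.5015
μ = λ + 1/W = 37.73 + 1.5015 = 39.2315 per hr

Final: 39.2315 /hr


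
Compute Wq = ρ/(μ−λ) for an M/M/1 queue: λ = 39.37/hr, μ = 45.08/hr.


ρ = 39.37/45.08 = 0.8733
Wq = ρ/(μ−λ) = 0.8733/(45.08 − 39.37) = 0.8733/5.71 = 0.1529 hr

Final: 0.1529 hr


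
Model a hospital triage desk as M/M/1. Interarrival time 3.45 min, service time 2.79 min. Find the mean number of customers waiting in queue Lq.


λ = 60/3.45 = 17.3913 /hr
μ = 60/2.79 = 21.5054 /hr
ρ = λ/μ = 17.3913/21.5054 = 0.8087
Lq = ρ²/(1−ρ) = 0.6540/0.1913 = 3.4186

Final: 3.4186


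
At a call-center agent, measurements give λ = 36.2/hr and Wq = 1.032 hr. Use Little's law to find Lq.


Lq = λWq = 36.2·1.032 = 37.3584

Final: 37.3584


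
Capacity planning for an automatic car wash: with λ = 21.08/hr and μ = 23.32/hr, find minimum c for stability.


Stability requires cμ > λ ⇔ c > λ/μ.
λ/μ = 21.08/23.32 = 0.9039
Minimum integer c = ⌊0.9039⌋ + 1 = 1
Check: 1·23.32 = 23.32 > 21.08, while 0·23.32 = 0.00 ≤ 21.08

Final: 1 servers


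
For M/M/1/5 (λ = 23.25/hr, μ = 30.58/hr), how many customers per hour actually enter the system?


ρ = 0.7603; P_K = (1−ρ)ρ^5/(1−ρ^6) = 0.075475
λ_eff = λ(1 − P_K) = 23.25·(1 − 0.075475) = 23.25·0.924525 = 21.4952 /hr

Final: 21.4952 /hr


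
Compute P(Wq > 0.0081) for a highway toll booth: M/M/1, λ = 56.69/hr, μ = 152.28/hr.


ρ = 56.69/152.28 = 0.3723
P(Wq > t) = ρ·e^{−(μ−λ)t} = 0.3723·e^{−0.7743}
= 0.3723·0.461036 = 0.171632

Final: 0.171632


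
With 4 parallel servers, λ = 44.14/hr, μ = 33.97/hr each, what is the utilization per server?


ρ = λ/(cμ) = 44.14/(4·33.97) = 44.14/135.88 = 0.3248

Final: 0.3248


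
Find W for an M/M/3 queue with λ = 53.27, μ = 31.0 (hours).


a = 1.7184; ρ = 0.5728; P₀ = 0.161959
Lq = P₀·a^c·ρ/(c!(1−ρ)²) = 0.42988
Wq = Lq/λ = 0.42988/53.27 = 0.008070 hr
W = Wq + 1/μ = 0.008070 + 0.03226 = 0.04033 hr

Final: 0.04033 hr


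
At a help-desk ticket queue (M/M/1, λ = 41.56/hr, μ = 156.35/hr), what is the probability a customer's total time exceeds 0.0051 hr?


W ~ Exponential(μ−λ) for M/M/1.
μ − λ = 156.35 − 41.56 = 114.7900
P(W > t) = e^{−(μ−λ)t} = e^{−0.5854} = 0.556867

Final: 0.556867


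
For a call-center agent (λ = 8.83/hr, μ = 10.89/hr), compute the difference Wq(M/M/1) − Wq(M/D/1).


ρ = 8.83/10.89 = 0.8108
Wq(M/M/1) = ρ/(μ−λ) = 0.8108/2.06 = 0.39361 hr
Wq(M/D/1) = ρ/(2(μ−λ)) = 0.19680 hr
Savings = 0.39361 − 0.19680 = 0.19680 hr

Final: 0.19680 hr


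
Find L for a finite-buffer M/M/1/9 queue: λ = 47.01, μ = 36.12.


ρ = 47.01/36.12 = 1.3015
L = ρ[1 − (K+1)ρ^K + Kρ^(K+1)] / [(1−ρ)(1−ρ^(K+1))]
Numerator: 1.3015·(1 − 10·10.714763 + 9·13.945211) = 25.195989
Denominator: (-0.3015)·(-12.945211) = 3.902917
L = 25.195989/3.902917 = 6.4557

Final: 6.4557


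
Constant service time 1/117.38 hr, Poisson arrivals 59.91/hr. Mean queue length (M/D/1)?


ρ = 59.91/117.38 = 0.5104
M/D/1: Lq = ρ²/(2(1−ρ)) = 0.2605/(2·0.4896) = 0.26603

Final: 0.26603


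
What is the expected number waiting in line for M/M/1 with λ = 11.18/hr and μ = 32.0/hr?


ρ = 11.18/32.0 = 0.3494
Lq = ρ²/(1−ρ) = 0.1221/0.6506 = 0.1876

Final: 0.1876


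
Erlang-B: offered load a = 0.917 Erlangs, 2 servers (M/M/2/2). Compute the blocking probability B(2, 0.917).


B(c,a) = (a^c/c!) / Σ_{k=0}^{c} a^k/k!
a^2/2! = 0.420445
Σ terms (k=0..2): 1.00000 + 0.91700 + 0.42044 = 2.337445
B = 0.420445/2.337445 = 0.179874

Final: 0.179874


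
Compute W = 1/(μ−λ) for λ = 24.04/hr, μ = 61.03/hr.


W = 1/(μ−λ) = 1/(61.03 − 24.04) = 1/36.99 = 0.02703 hr

Final: 0.02703 hr


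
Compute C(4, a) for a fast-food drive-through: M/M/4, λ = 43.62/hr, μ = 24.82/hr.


a = λ/μ = 1.7575; ρ = a/4 = 0.4394
P₀ = 0.169049 (from M/M/c formula)
C(c,a) = [a^c/(c!(1−ρ))]·P₀ = [9.53972/(24·0.5606)]·0.169049
= 0.70899·0.169049 = 0.119854

Final: 0.119854


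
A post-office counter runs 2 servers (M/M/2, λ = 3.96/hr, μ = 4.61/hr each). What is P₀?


a = λ/μ = 3.96/4.61 = 0.8590; ρ = a/c = 0.4295
Σ_{k=0}^{1} a^k/k! (terms k=0..1) = 1.00000 + 0.85900 = 1.85900
Tail: a^2/(2!(1−ρ)) = 0.73788/(2·0.5705) = 0.64670
P₀ = 1/(1.85900 + 0.64670) = 1/2.50570 = 0.399090

Final: 0.399090


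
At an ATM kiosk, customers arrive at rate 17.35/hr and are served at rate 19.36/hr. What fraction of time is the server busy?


ρ = λ/μ = 17.35/19.36 = 0.8962

Final: 0.8962


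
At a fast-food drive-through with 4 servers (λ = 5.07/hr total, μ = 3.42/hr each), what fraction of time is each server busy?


ρ = λ/(cμ) = 5.07/(4·3.42) = 5.07/13.68 = 0.3706

Final: 0.3706


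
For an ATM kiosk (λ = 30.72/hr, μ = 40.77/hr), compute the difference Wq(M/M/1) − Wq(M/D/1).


ρ = 30.72/40.77 = 0.7535
Wq(M/M/1) = ρ/(μ−λ) = 0.7535/10.05 = 0.07497 hr
Wq(M/D/1) = ρ/(2(μ−λ)) = 0.03749 hr
Savings = 0.07497 − 0.03749 = 0.03749 hr

Final: 0.03749 hr


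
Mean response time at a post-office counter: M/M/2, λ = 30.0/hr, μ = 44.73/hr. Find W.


a = 0.6707; ρ = 0.3353; P₀ = 0.497740
Lq = P₀·a^c·ρ/(c!(1−ρ)²) = 0.08498
Wq = Lq/λ = 0.08498/30.0 = 0.002833 hr
W = Wq + 1/μ = 0.002833 + 0.02236 = 0.02519 hr

Final: 0.02519 hr


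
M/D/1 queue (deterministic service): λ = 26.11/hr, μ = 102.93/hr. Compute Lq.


ρ = 26.11/102.93 = 0.2537
M/D/1: Lq = ρ²/(2(1−ρ)) = 0.06435/(2·0.7463) = 0.04311

Final: 0.04311


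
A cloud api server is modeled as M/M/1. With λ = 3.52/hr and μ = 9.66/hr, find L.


ρ = λ/μ = 3.52/9.66 = 0.3644
L = ρ/(1−ρ) = 0.3644/(1 − 0.3644) = 0.3644/0.6356 = 0.5733

Final: 0.5733


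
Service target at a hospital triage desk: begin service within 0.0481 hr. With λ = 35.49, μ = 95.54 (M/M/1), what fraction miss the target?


ρ = 35.49/95.54 = 0.3715
P(Wq > t) = ρ·e^{−(μ−λ)t} = 0.3715·e^{−2.8884}
= 0.3715·0.055665 = 0.020678

Final: 0.020678


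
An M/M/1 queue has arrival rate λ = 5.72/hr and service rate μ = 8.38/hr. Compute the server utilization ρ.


ρ = λ/μ = 5.72/8.38 = 0.6826

Final: 0.6826


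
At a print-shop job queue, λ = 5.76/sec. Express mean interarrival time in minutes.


Mean interarrival time = 1/λ = 1/5.76 second = 0.17361 second
In minutes: 0.17361 × 0.0166667 = 0.002894 min

Final: 0.002894 min


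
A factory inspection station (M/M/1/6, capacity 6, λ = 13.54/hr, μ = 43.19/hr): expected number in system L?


ρ = 13.54/43.19 = 0.3135
L = ρ[1 − (K+1)ρ^K + Kρ^(K+1)] / [(1−ρ)(1−ρ^(K+1))]
Numerator: 0.3135·(1 − 7·0.0009493 + 6·0.0002976) = 0.311975
Denominator: (0.6865)·(0.999702) = 0.686297
L = 0.311975/0.686297 = 0.4546

Final: 0.4546


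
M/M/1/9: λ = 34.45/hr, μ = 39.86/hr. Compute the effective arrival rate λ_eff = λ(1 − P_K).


ρ = 0.8643; P_K = (1−ρ)ρ^9/(1−ρ^10) = 0.047586
λ_eff = λ(1 − P_K) = 34.45·(1 − 0.047586) = 34.45·0.952414 = 32.8107 /hr

Final: 32.8107 /hr


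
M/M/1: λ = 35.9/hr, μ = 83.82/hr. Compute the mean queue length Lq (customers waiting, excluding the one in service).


ρ = 35.9/83.82 = 0.4283
Lq = ρ²/(1−ρ) = 0.1834/0.5717 = 0.3209

Final: 0.3209


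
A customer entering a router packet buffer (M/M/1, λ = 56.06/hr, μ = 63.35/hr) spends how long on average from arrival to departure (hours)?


W = 1/(μ−λ) = 1/(63.35 − 56.06) = 1/7.29 = 0.1372 hr

Final: 0.1372 hr


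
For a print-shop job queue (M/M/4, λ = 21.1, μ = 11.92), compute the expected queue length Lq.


a = λ/μ = 1.7701; ρ = a/4 = 0.4425
P₀ = 0.166804
Lq = P₀·a^c·ρ / (c!·(1−ρ)²) = 0.166804·9.81804·0.4425/(24·0.31077)
= 0.09717

Final: 0.09717


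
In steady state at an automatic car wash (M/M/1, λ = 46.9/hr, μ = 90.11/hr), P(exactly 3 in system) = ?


ρ = 46.9/90.11 = 0.5205
P_n = (1−ρ)·ρ^n = (1 − 0.5205)·0.5205^3 = 0.4795·0.140994 = 0.067610

Final: 0.067610


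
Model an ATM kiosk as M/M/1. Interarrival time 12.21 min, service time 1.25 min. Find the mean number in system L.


λ = 60/12.21 = 4.9140 /hr
μ = 60/1.25 = 48.0000 /hr
ρ = λ/μ = 4.9140/48.0000 = 0.1024
L = ρ/(1−ρ) = 0.1024/0.8976 = 0.1141

Final: 0.1141


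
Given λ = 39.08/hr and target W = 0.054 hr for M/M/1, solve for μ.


W = 1/(μ−λ) ⇒ μ − λ = 1/W = 1/0.054 = 18.5185
μ = λ + 1/W = 39.08 + 18.5185 = 57.5985 per hr

Final: 57.5985 /hr


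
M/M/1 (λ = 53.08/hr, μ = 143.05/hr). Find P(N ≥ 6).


ρ = 53.08/143.05 = 0.3711
P(N ≥ n) = ρ^n = 0.3711^6 = 0.002610

Final: 0.002610


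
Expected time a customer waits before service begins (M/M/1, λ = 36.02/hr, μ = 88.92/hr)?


ρ = 36.02/88.92 = 0.4051
Wq = ρ/(μ−λ) = 0.4051/(88.92 − 36.02) = 0.4051/52.90 = 0.007658 hr

Final: 0.007658 hr


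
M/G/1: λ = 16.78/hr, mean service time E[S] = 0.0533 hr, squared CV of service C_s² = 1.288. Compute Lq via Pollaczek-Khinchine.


ρ = λ·E[S] = 16.78·0.0533 = 0.8944
Lq = ρ²(1+C_s²)/(2(1−ρ)) = 0.7999·(1+1.288)/(2·0.1056)
= 0.7999·2.2880/0.2113 = 8.66350

Final: 8.66350


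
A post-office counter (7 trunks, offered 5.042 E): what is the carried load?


B(7,5.042) = 0.123159 (Erlang-B)
Carried load = a(1 − B) = 5.042·(1 − 0.123159) = 5.042·0.876841 = 4.4210 E

Final: 4.4210 Erlangs


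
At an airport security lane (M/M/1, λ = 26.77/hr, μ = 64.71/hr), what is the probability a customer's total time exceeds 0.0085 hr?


W ~ Exponential(μ−λ) for M/M/1.
μ − λ = 64.71 − 26.77 = 37.9400
P(W > t) = e^{−(μ−λ)t} = e^{−0.3225} = 0.724343

Final: 0.724343


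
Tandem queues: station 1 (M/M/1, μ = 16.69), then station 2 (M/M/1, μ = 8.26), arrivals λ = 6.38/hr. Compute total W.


Each node sees arrival rate λ = 6.38/hr (tandem ⇒ throughput preserved).
W₁ = 1/(μ₁−λ) = 1/(16.69−6.38) = 0.09699 hr
W₂ = 1/(μ₂−λ) = 1/(8.26−6.38) = 0.53191 hr
W_total = W₁ + W₂ = 0.09699 + 0.53191 = 0.62891 hr

Final: 0.62891 hr


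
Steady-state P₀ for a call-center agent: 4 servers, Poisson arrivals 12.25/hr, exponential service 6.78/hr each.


a = λ/μ = 12.25/6.78 = 1.8068; ρ = a/c = 0.4517
Σ_{k=0}^{3} a^k/k! (terms k=0..3) = 1.00000 + 1.80678 + 1.63224 + 0.98303 = 5.42205
Tail: a^4/(4!(1−ρ)) = 10.65677/(24·0.5483) = 0.80983
P₀ = 1/(5.42205 + 0.80983) = 1/6.23188 = 0.160465

Final: 0.160465


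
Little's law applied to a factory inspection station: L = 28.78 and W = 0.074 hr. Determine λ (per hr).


λ = L/W = 28.78/0.074 = 388.9189 /hr

Final: 388.9189 /hr


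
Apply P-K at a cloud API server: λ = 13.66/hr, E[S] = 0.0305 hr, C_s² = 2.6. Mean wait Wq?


ρ = λ·E[S] = 13.66·0.0305 = 0.4166
E[S²] = E[S]²(1+C_s²) = 0.0305²·(1+2.6) = 0.003349
Wq = λ·E[S²]/(2(1−ρ)) = 13.66·0.003349/(2·0.5834) = 0.03921 hr

Final: 0.03921 hr


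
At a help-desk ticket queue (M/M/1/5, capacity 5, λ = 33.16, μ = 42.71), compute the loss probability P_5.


ρ = λ/μ = 33.16/42.71 = 0.7764
P_K = (1−ρ)ρ^K/(1−ρ^(K+1)) = (0.2236·0.282114)/(1 − 0.219033)
= 0.063081/0.780967 = 0.080773

Final: 0.080773


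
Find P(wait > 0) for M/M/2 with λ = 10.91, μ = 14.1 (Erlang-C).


a = λ/μ = 0.7738; ρ = a/2 = 0.3869
P₀ = 0.442086 (from M/M/c formula)
C(c,a) = [a^c/(c!(1−ρ))]·P₀ = [0.59870/(2·0.6131)]·0.442086
= 0.48824·0.442086 = 0.215845

Final: 0.215845


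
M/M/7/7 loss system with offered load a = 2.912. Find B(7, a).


B(c,a) = (a^c/c!) / Σ_{k=0}^{c} a^k/k!
a^7/7! = 0.352297
Σ terms (k=0..7): 1.00000 + 2.91200 + 4.23987 + 4.11550 + 2.99609 + 1.74492 + 0.84687 + 0.35230 = 18.207546
B = 0.352297/18.207546 = 0.019349

Final: 0.019349


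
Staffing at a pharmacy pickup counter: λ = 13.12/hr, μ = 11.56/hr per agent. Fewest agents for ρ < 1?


Stability requires cμ > λ ⇔ c > λ/μ.
λ/μ = 13.12/11.56 = 1.1349
Minimum integer c = ⌊1.1349⌋ + 1 = 2
Check: 2·11.56 = 23.12 > 13.12, while 1·11.56 = 11.56 ≤ 13.12

Final: 2 servers


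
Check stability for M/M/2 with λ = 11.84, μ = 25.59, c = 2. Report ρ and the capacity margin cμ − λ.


Total capacity cμ = 2·25.59 = 51.18/hr
ρ = λ/(cμ) = 11.84/51.18 = 0.2313
Stable ⇔ ρ < 1: YES
Spare capacity = cμ − λ = 51.18 − 11.84 = 39.34/hr

Final: ρ = 0.2313; stable; margin = 39.34/hr


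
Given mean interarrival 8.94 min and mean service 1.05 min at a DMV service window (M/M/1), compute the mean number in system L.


λ = 60/8.94 = 6.7114 /hr
μ = 60/1.05 = 57.1429 /hr
ρ = λ/μ = 6.7114/57.1429 = 0.1174
L = ρ/(1−ρ) = 0.1174/0.8826 = 0.1331

Final: 0.1331


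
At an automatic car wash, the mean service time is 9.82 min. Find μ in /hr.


μ = 1/(service time) in consistent units.
1 hour = 60 min, so μ = 60/9.82 = 6.1100 per hour

Final: 6.1100 /hr


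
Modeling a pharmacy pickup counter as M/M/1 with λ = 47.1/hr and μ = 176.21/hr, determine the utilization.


ρ = λ/μ = 47.1/176.21 = 0.2673

Final: 0.2673


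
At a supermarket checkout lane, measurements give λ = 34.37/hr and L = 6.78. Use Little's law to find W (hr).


W = L/λ = 6.78/34.37 = 0.1973 hr

Final: 0.1973 hr


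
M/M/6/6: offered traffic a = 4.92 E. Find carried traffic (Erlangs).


B(6,4.92) = 0.185827 (Erlang-B)
Carried load = a(1 − B) = 4.92·(1 − 0.185827) = 4.92·0.814173 = 4.0057 E

Final: 4.0057 Erlangs


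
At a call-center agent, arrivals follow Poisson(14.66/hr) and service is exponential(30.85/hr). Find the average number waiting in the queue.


ρ = 14.66/30.85 = 0.4752
Lq = ρ²/(1−ρ) = 0.2258/0.5248 = 0.4303

Final: 0.4303


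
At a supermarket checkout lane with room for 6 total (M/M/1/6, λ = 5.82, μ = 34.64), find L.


ρ = 5.82/34.64 = 0.1680
L = ρ[1 − (K+1)ρ^K + Kρ^(K+1)] / [(1−ρ)(1−ρ^(K+1))]
Numerator: 0.1680·(1 − 7·0.00002249 + 6·0.000003779) = 0.167991
Denominator: (0.8320)·(0.999996) = 0.831983
L = 0.167991/0.831983 = 0.2019

Final: 0.2019


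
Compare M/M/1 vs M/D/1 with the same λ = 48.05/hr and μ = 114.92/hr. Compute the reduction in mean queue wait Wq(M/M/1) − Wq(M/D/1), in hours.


ρ = 48.05/114.92 = 0.4181
Wq(M/M/1) = ρ/(μ−λ) = 0.4181/66.87 = 0.006253 hr
Wq(M/D/1) = ρ/(2(μ−λ)) = 0.003126 hr
Savings = 0.006253 − 0.003126 = 0.003126 hr

Final: 0.003126 hr


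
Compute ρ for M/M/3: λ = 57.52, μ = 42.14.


ρ = λ/(cμ) = 57.52/(3·42.14) = 57.52/126.42 = 0.4550

Final: 0.4550


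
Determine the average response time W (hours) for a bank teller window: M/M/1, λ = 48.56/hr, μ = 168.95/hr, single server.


W = 1/(μ−λ) = 1/(168.95 − 48.56) = 1/120.39 = 0.008306 hr

Final: 0.008306 hr


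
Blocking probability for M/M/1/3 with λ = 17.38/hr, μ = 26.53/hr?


ρ = λ/μ = 17.38/26.53 = 0.6551
P_K = (1−ρ)ρ^K/(1−ρ^(K+1)) = (0.3449·0.281150)/(1 − 0.184183)
= 0.096966/0.815817 = 0.118858

Final: 0.118858


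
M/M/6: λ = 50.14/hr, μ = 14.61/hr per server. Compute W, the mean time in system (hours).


a = 3.4319; ρ = 0.5720; P₀ = 0.031146
Lq = P₀·a^c·ρ/(c!(1−ρ)²) = 0.22067
Wq = Lq/λ = 0.22067/50.14 = 0.004401 hr
W = Wq + 1/μ = 0.004401 + 0.06845 = 0.07285 hr

Final: 0.07285 hr
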